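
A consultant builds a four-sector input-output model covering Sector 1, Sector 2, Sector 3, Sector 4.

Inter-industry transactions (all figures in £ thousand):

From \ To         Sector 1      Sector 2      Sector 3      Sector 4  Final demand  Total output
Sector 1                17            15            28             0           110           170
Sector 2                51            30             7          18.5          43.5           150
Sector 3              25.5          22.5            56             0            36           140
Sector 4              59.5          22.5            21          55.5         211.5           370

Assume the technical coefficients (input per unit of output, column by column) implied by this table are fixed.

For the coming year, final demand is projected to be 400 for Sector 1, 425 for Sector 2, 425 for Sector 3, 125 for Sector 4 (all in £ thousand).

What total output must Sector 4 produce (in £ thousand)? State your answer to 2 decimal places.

Technical coefficients a_ij = z_ij / X_j:
  a_11 = 17/170 = 0.10, a_21 = 51/170 = 0.30, a_31 = 25.5/170 = 0.15, a_41 = 59.5/170 = 0.35
  a_12 = 15/150 = 0.10, a_22 = 30/150 = 0.20, a_32 = 22.5/150 = 0.15, a_42 = 22.5/150 = 0.15
  a_13 = 28/140 = 0.20, a_23 = 7/140 = 0.05, a_33 = 56/140 = 0.40, a_43 = 21/140 = 0.15
  a_14 = 0/370 = 0.00, a_24 = 18.5/370 = 0.05, a_34 = 0/370 = 0.00, a_44 = 55.5/370 = 0.15
I − A =
  [   0.90    -0.10    -0.20     0.00]
  [  -0.30     0.80    -0.05    -0.05]
  [  -0.15    -0.15     0.60     0.00]
  [  -0.35    -0.15    -0.15     0.85]
Compute the cofactors C_ij = (−1)^(i+j)·(3×3 minor ij) of I−A; the adjugate is their transpose:
adj(I−A) = Cᵀ =
  [ 0.39600   0.07650   0.13950   0.00450]
  [ 0.17100   0.43350   0.09950   0.02550]
  [ 0.14175   0.12750   0.57800   0.00750]
  [ 0.21825   0.13050   0.17700   0.37350]
det(I−A) = Σ_j (I−A)_1j·C_1j = (0.90)(0.39600) + (-0.10)(0.17100) + (-0.20)(0.14175) + (0.00)(0.21825) = 0.31095
(I − A)⁻¹ = adj(I−A) / det(I−A) ≈
  [   1.2735     0.2460     0.4486     0.0145]
  [   0.5499     1.3941     0.3200     0.0820]
  [   0.4559     0.4100     1.8588     0.0241]
  [   0.7019     0.4197     0.5692     1.2012]
x = (I − A)⁻¹ d = adj(I−A)·d / det(I−A), with det(I−A) = 0.31095:
  x_1 = (0.39600·400 + 0.07650·425 + 0.13950·425 + 0.00450·125) / 0.31095 = 250.7625 / 0.31095 ≈ 806.44
  x_2 = (0.17100·400 + 0.43350·425 + 0.09950·425 + 0.02550·125) / 0.31095 = 298.1125 / 0.31095 ≈ 958.72
  x_3 = (0.14175·400 + 0.12750·425 + 0.57800·425 + 0.00750·125) / 0.31095 = 357.475 / 0.31095 ≈ 1149.62
  x_4 = (0.21825·400 + 0.13050·425 + 0.17700·425 + 0.37350·125) / 0.31095 = 264.675 / 0.31095 ≈ 851.18

x_4 = 851.18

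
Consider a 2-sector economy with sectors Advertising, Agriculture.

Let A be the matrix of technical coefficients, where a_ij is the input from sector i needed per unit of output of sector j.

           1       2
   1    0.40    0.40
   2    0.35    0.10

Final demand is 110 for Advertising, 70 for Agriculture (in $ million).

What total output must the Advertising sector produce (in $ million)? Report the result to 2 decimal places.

I − A =
  [   0.60    -0.40]
  [  -0.35     0.90]
det(I−A) = (0.60)(0.90) − (-0.40)(-0.35) = 0.4000
adj(I−A) = [[0.90, 0.40], [0.35, 0.60]]
(I − A)⁻¹ = adj(I−A) / det(I−A) ≈
  [   2.2500     1.0000]
  [   0.8750     1.5000]
x = (I − A)⁻¹ d = adj(I−A)·d / det(I−A), with det(I−A) = 0.4000:
  x_1 = (0.90·110 + 0.40·70) / 0.4000 = 127.00 / 0.4000 = 317.50
  x_2 = (0.35·110 + 0.60·70) / 0.4000 = 80.50 / 0.4000 = 201.25

x_1 = 317.50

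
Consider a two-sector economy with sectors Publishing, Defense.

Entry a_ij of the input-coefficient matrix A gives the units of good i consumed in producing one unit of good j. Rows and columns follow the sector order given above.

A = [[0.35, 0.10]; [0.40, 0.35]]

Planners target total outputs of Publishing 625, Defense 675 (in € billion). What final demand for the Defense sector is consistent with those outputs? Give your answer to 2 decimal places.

d_D = 188.75

I − A =
  [   0.65    -0.10]
  [  -0.40     0.65]
d = (I − A) x:
  d_P = (+0.65)·625 + (-0.10)·675 = 338.75
  d_D = (-0.40)·625 + (+0.65)·675 = 188.75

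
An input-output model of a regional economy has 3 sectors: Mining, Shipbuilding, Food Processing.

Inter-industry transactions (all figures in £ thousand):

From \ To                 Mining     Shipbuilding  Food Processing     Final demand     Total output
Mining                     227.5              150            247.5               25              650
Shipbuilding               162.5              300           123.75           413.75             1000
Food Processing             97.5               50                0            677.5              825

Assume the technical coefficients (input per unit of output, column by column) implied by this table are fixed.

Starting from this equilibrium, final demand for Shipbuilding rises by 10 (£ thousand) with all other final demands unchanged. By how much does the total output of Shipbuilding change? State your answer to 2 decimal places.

Δx_2 = 16.18

Technical coefficients a_ij = z_ij / X_j:
  a_11 = 227.5/650 = 0.35, a_21 = 162.5/650 = 0.25, a_31 = 97.5/650 = 0.15
  a_12 = 150/1000 = 0.15, a_22 = 300/1000 = 0.30, a_32 = 50/1000 = 0.05
  a_13 = 247.5/825 = 0.30, a_23 = 123.75/825 = 0.15, a_33 = 0/825 = 0.00
I − A =
  [   0.65    -0.15    -0.30]
  [  -0.25     0.70    -0.15]
  [  -0.15    -0.05     1.00]
Cofactors of I−A, C_ij = (−1)^(i+j)·(minor ij) (rows/columns in the sector order above):
  C_11 = (0.70)(1.00) − (-0.15)(-0.05) = 0.6925
  C_12 = −[(-0.25)(1.00) − (-0.15)(-0.15)] = 0.2725
  C_13 = (-0.25)(-0.05) − (0.70)(-0.15) = 0.1175
  C_21 = −[(-0.15)(1.00) − (-0.30)(-0.05)] = 0.1650
  C_22 = (0.65)(1.00) − (-0.30)(-0.15) = 0.6050
  C_23 = −[(0.65)(-0.05) − (-0.15)(-0.15)] = 0.0550
  C_31 = (-0.15)(-0.15) − (-0.30)(0.70) = 0.2325
  C_32 = −[(0.65)(-0.15) − (-0.30)(-0.25)] = 0.1725
  C_33 = (0.65)(0.70) − (-0.15)(-0.25) = 0.4175
det(I−A) = Σ_j (I−A)_1j·C_1j = (0.65)(0.6925) + (-0.15)(0.2725) + (-0.30)(0.1175) = 0.3740
adj(I−A) = Cᵀ =
  [ 0.6925   0.1650   0.2325]
  [ 0.2725   0.6050   0.1725]
  [ 0.1175   0.0550   0.4175]
(I − A)⁻¹ = adj(I−A) / det(I−A) ≈
  [   1.8516     0.4412     0.6217]
  [   0.7286     1.6176     0.4612]
  [   0.3142     0.1471     1.1163]
Δx = (I − A)⁻¹ Δd with Δd having +10 in the Shipbuilding component and 0 elsewhere.
So Δx_2 = L_22 · (+10), where L_22 = adj(I−A)_22 / det(I−A) = 0.6050 / 0.3740.
Δx_2 = 0.6050 × (+10) / 0.3740 = 6.05 / 0.3740 ≈ 16.18.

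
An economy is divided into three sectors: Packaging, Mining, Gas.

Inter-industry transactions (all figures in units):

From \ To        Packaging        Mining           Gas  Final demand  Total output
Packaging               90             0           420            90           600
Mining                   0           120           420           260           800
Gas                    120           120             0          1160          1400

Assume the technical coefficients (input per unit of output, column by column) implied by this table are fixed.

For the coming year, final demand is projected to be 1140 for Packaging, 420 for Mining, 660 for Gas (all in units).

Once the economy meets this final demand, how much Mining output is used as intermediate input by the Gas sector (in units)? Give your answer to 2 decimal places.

Technical coefficients a_ij = z_ij / X_j:
  a_PP = 90/600 = 0.15, a_MP = 0/600 = 0.00, a_GP = 120/600 = 0.20
  a_PM = 0/800 = 0.00, a_MM = 120/800 = 0.15, a_GM = 120/800 = 0.15
  a_PG = 420/1400 = 0.30, a_MG = 420/1400 = 0.30, a_GG = 0/1400 = 0.00
I − A =
  [   0.85     0.00    -0.30]
  [   0.00     0.85    -0.30]
  [  -0.20    -0.15     1.00]
Cofactors of I−A, C_ij = (−1)^(i+j)·(minor ij) (rows/columns in the sector order above):
  C_11 = (0.85)(1.00) − (-0.30)(-0.15) = 0.8050
  C_12 = −[(0.00)(1.00) − (-0.30)(-0.20)] = 0.0600
  C_13 = (0.00)(-0.15) − (0.85)(-0.20) = 0.1700
  C_21 = −[(0.00)(1.00) − (-0.30)(-0.15)] = 0.0450
  C_22 = (0.85)(1.00) − (-0.30)(-0.20) = 0.7900
  C_23 = −[(0.85)(-0.15) − (0.00)(-0.20)] = 0.1275
  C_31 = (0.00)(-0.30) − (-0.30)(0.85) = 0.2550
  C_32 = −[(0.85)(-0.30) − (-0.30)(0.00)] = 0.2550
  C_33 = (0.85)(0.85) − (0.00)(0.00) = 0.7225
det(I−A) = Σ_j (I−A)_1j·C_1j = (0.85)(0.8050) + (0.00)(0.0600) + (-0.30)(0.1700) = 0.63325
adj(I−A) = Cᵀ =
  [ 0.8050   0.0450   0.2550]
  [ 0.0600   0.7900   0.2550]
  [ 0.1700   0.1275   0.7225]
(I − A)⁻¹ = adj(I−A) / det(I−A) ≈
  [   1.2712     0.0711     0.4027]
  [   0.0947     1.2475     0.4027]
  [   0.2685     0.2013     1.1409]
First solve x = (I − A)⁻¹ d = adj(I−A)·d / det(I−A); in particular x_G = (0.1700·1140 + 0.1275·420 + 0.7225·660) / 0.63325 = 724.20 / 0.63325 ≈ 1143.6242.
Intermediate flow from M to G: z_MG = a_MG · x_G = 0.30 × 724.20 / 0.63325 = 217.26 / 0.63325 ≈ 343.09.

z_MG = 343.09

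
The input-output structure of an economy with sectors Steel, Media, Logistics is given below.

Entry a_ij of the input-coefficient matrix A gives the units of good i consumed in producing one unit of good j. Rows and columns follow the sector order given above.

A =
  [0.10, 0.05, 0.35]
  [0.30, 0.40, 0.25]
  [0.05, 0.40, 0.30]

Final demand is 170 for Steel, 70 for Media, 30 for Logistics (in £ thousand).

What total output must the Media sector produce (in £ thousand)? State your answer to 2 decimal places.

x_2 = 403.79

I − A =
  [   0.90    -0.05    -0.35]
  [  -0.30     0.60    -0.25]
  [  -0.05    -0.40     0.70]
Cofactors of I−A, C_ij = (−1)^(i+j)·(minor ij) (rows/columns in the sector order above):
  C_11 = (0.60)(0.70) − (-0.25)(-0.40) = 0.3200
  C_12 = −[(-0.30)(0.70) − (-0.25)(-0.05)] = 0.2225
  C_13 = (-0.30)(-0.40) − (0.60)(-0.05) = 0.1500
  C_21 = −[(-0.05)(0.70) − (-0.35)(-0.40)] = 0.1750
  C_22 = (0.90)(0.70) − (-0.35)(-0.05) = 0.6125
  C_23 = −[(0.90)(-0.40) − (-0.05)(-0.05)] = 0.3625
  C_31 = (-0.05)(-0.25) − (-0.35)(0.60) = 0.2225
  C_32 = −[(0.90)(-0.25) − (-0.35)(-0.30)] = 0.3300
  C_33 = (0.90)(0.60) − (-0.05)(-0.30) = 0.5250
det(I−A) = Σ_j (I−A)_1j·C_1j = (0.90)(0.3200) + (-0.05)(0.2225) + (-0.35)(0.1500) = 0.224375
adj(I−A) = Cᵀ =
  [ 0.3200   0.1750   0.2225]
  [ 0.2225   0.6125   0.3300]
  [ 0.1500   0.3625   0.5250]
(I − A)⁻¹ = adj(I−A) / det(I−A) ≈
  [   1.4262     0.7799     0.9916]
  [   0.9916     2.7298     1.4708]
  [   0.6685     1.6156     2.3398]
x = (I − A)⁻¹ d = adj(I−A)·d / det(I−A), with det(I−A) = 0.224375:
  x_1 = (0.3200·170 + 0.1750·70 + 0.2225·30) / 0.224375 = 73.325 / 0.224375 ≈ 326.80
  x_2 = (0.2225·170 + 0.6125·70 + 0.3300·30) / 0.224375 = 90.60 / 0.224375 ≈ 403.79
  x_3 = (0.1500·170 + 0.3625·70 + 0.5250·30) / 0.224375 = 66.625 / 0.224375 ≈ 296.94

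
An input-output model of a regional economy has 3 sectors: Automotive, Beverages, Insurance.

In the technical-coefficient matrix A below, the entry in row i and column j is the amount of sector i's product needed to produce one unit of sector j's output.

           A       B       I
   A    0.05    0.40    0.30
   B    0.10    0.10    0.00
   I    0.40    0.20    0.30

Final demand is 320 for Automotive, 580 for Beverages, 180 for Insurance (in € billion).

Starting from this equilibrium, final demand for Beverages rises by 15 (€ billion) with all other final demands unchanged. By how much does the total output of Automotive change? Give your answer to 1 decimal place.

Δx_A = 11.2

I − A =
  [   0.95    -0.40    -0.30]
  [  -0.10     0.90     0.00]
  [  -0.40    -0.20     0.70]
Cofactors of I−A, C_ij = (−1)^(i+j)·(minor ij) (rows/columns in the sector order above):
  C_11 = (0.90)(0.70) − (0.00)(-0.20) = 0.6300
  C_12 = −[(-0.10)(0.70) − (0.00)(-0.40)] = 0.0700
  C_13 = (-0.10)(-0.20) − (0.90)(-0.40) = 0.3800
  C_21 = −[(-0.40)(0.70) − (-0.30)(-0.20)] = 0.3400
  C_22 = (0.95)(0.70) − (-0.30)(-0.40) = 0.5450
  C_23 = −[(0.95)(-0.20) − (-0.40)(-0.40)] = 0.3500
  C_31 = (-0.40)(0.00) − (-0.30)(0.90) = 0.2700
  C_32 = −[(0.95)(0.00) − (-0.30)(-0.10)] = 0.0300
  C_33 = (0.95)(0.90) − (-0.40)(-0.10) = 0.8150
det(I−A) = Σ_j (I−A)_1j·C_1j = (0.95)(0.6300) + (-0.40)(0.0700) + (-0.30)(0.3800) = 0.4565
adj(I−A) = Cᵀ =
  [ 0.6300   0.3400   0.2700]
  [ 0.0700   0.5450   0.0300]
  [ 0.3800   0.3500   0.8150]
(I − A)⁻¹ = adj(I−A) / det(I−A) ≈
  [   1.3801     0.7448     0.5915]
  [   0.1533     1.1939     0.0657]
  [   0.8324     0.7667     1.7853]
Δx = (I − A)⁻¹ Δd with Δd having +15 in the Beverages component and 0 elsewhere.
So Δx_A = L_AB · (+15), where L_AB = adj(I−A)_AB / det(I−A) = 0.3400 / 0.4565.
Δx_A = 0.3400 × (+15) / 0.4565 = 5.10 / 0.4565 ≈ 11.2.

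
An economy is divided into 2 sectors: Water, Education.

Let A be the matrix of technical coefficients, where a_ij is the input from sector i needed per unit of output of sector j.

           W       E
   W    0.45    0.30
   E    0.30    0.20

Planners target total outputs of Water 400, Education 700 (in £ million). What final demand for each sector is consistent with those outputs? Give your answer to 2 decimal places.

d_W = 10.00, d_E = 440.00

I − A =
  [   0.55    -0.30]
  [  -0.30     0.80]
d = (I − A) x:
  d_W = (+0.55)·400 + (-0.30)·700 = 10.00
  d_E = (-0.30)·400 + (+0.80)·700 = 440.00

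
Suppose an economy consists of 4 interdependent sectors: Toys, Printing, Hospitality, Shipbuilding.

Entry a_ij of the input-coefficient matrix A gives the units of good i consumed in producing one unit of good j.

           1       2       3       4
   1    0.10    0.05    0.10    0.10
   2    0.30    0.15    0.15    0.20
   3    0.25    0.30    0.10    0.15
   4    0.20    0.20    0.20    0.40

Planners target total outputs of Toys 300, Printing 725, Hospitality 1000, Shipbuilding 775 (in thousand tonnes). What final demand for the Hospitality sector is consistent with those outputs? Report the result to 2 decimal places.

d_3 = 491.25

I − A =
  [   0.90    -0.05    -0.10    -0.10]
  [  -0.30     0.85    -0.15    -0.20]
  [  -0.25    -0.30     0.90    -0.15]
  [  -0.20    -0.20    -0.20     0.60]
d = (I − A) x:
  d_1 = (+0.90)·300 + (-0.05)·725 + (-0.10)·1000 + (-0.10)·775 = 56.25
  d_2 = (-0.30)·300 + (+0.85)·725 + (-0.15)·1000 + (-0.20)·775 = 221.25
  d_3 = (-0.25)·300 + (-0.30)·725 + (+0.90)·1000 + (-0.15)·775 = 491.25
  d_4 = (-0.20)·300 + (-0.20)·725 + (-0.20)·1000 + (+0.60)·775 = 60.00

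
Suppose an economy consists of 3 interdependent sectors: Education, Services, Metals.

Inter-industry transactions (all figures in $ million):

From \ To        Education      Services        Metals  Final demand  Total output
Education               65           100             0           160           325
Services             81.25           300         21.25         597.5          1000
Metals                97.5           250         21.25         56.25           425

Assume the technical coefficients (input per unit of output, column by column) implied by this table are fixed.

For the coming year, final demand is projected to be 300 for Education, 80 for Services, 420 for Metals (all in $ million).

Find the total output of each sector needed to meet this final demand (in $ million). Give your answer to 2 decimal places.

Technical coefficients a_ij = z_ij / X_j:
  a_EE = 65/325 = 0.20, a_SE = 81.25/325 = 0.25, a_ME = 97.5/325 = 0.30
  a_ES = 100/1000 = 0.10, a_SS = 300/1000 = 0.30, a_MS = 250/1000 = 0.25
  a_EM = 0/425 = 0.00, a_SM = 21.25/425 = 0.05, a_MM = 21.25/425 = 0.05
I − A =
  [   0.80    -0.10     0.00]
  [  -0.25     0.70    -0.05]
  [  -0.30    -0.25     0.95]
Cofactors of I−A, C_ij = (−1)^(i+j)·(minor ij) (rows/columns in the sector order above):
  C_11 = (0.70)(0.95) − (-0.05)(-0.25) = 0.6525
  C_12 = −[(-0.25)(0.95) − (-0.05)(-0.30)] = 0.2525
  C_13 = (-0.25)(-0.25) − (0.70)(-0.30) = 0.2725
  C_21 = −[(-0.10)(0.95) − (0.00)(-0.25)] = 0.0950
  C_22 = (0.80)(0.95) − (0.00)(-0.30) = 0.7600
  C_23 = −[(0.80)(-0.25) − (-0.10)(-0.30)] = 0.2300
  C_31 = (-0.10)(-0.05) − (0.00)(0.70) = 0.0050
  C_32 = −[(0.80)(-0.05) − (0.00)(-0.25)] = 0.0400
  C_33 = (0.80)(0.70) − (-0.10)(-0.25) = 0.5350
det(I−A) = Σ_j (I−A)_1j·C_1j = (0.80)(0.6525) + (-0.10)(0.2525) + (0.00)(0.2725) = 0.49675
adj(I−A) = Cᵀ =
  [ 0.6525   0.0950   0.0050]
  [ 0.2525   0.7600   0.0400]
  [ 0.2725   0.2300   0.5350]
(I − A)⁻¹ = adj(I−A) / det(I−A) ≈
  [   1.3135     0.1912     0.0101]
  [   0.5083     1.5299     0.0805]
  [   0.5486     0.4630     1.0770]
x = (I − A)⁻¹ d = adj(I−A)·d / det(I−A), with det(I−A) = 0.49675:
  x_E = (0.6525·300 + 0.0950·80 + 0.0050·420) / 0.49675 = 205.45 / 0.49675 ≈ 413.59
  x_S = (0.2525·300 + 0.7600·80 + 0.0400·420) / 0.49675 = 153.35 / 0.49675 ≈ 308.71
  x_M = (0.2725·300 + 0.2300·80 + 0.5350·420) / 0.49675 = 324.85 / 0.49675 ≈ 653.95

x_E = 413.59, x_S = 308.71, x_M = 653.95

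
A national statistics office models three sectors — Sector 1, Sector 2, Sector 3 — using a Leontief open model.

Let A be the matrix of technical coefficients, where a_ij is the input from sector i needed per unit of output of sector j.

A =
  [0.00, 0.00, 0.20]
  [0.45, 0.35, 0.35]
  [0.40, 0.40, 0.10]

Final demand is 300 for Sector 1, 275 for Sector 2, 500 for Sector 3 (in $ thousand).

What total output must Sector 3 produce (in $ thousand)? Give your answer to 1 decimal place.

x_3 = 1588.2

I − A =
  [   1.00     0.00    -0.20]
  [  -0.45     0.65    -0.35]
  [  -0.40    -0.40     0.90]
Cofactors of I−A, C_ij = (−1)^(i+j)·(minor ij) (rows/columns in the sector order above):
  C_11 = (0.65)(0.90) − (-0.35)(-0.40) = 0.4450
  C_12 = −[(-0.45)(0.90) − (-0.35)(-0.40)] = 0.5450
  C_13 = (-0.45)(-0.40) − (0.65)(-0.40) = 0.4400
  C_21 = −[(0.00)(0.90) − (-0.20)(-0.40)] = 0.0800
  C_22 = (1.00)(0.90) − (-0.20)(-0.40) = 0.8200
  C_23 = −[(1.00)(-0.40) − (0.00)(-0.40)] = 0.4000
  C_31 = (0.00)(-0.35) − (-0.20)(0.65) = 0.1300
  C_32 = −[(1.00)(-0.35) − (-0.20)(-0.45)] = 0.4400
  C_33 = (1.00)(0.65) − (0.00)(-0.45) = 0.6500
det(I−A) = Σ_j (I−A)_1j·C_1j = (1.00)(0.4450) + (0.00)(0.5450) + (-0.20)(0.4400) = 0.3570
adj(I−A) = Cᵀ =
  [ 0.4450   0.0800   0.1300]
  [ 0.5450   0.8200   0.4400]
  [ 0.4400   0.4000   0.6500]
(I − A)⁻¹ = adj(I−A) / det(I−A) ≈
  [   1.2465     0.2241     0.3641]
  [   1.5266     2.2969     1.2325]
  [   1.2325     1.1204     1.8207]
x = (I − A)⁻¹ d = adj(I−A)·d / det(I−A), with det(I−A) = 0.3570:
  x_1 = (0.4450·300 + 0.0800·275 + 0.1300·500) / 0.3570 = 220.50 / 0.3570 ≈ 617.6
  x_2 = (0.5450·300 + 0.8200·275 + 0.4400·500) / 0.3570 = 609.00 / 0.3570 ≈ 1705.9
  x_3 = (0.4400·300 + 0.4000·275 + 0.6500·500) / 0.3570 = 567.00 / 0.3570 ≈ 1588.2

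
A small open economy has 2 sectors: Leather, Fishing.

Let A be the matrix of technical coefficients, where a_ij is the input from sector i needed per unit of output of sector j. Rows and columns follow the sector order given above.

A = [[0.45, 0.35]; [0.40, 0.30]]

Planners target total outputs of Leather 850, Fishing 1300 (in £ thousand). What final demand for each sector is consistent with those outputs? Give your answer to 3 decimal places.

I − A =
  [   0.55    -0.35]
  [  -0.40     0.70]
d = (I − A) x:
  d_1 = (+0.55)·850 + (-0.35)·1300 = 12.500
  d_2 = (-0.40)·850 + (+0.70)·1300 = 570.000

d_1 = 12.500, d_2 = 570.000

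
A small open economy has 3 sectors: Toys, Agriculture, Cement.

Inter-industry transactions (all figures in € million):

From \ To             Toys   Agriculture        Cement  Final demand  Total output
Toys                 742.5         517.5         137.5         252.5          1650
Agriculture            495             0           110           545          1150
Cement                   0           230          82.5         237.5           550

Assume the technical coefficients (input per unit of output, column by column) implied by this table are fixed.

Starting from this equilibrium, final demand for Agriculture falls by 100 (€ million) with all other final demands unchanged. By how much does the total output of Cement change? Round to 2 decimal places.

Technical coefficients a_ij = z_ij / X_j:
  a_11 = 742.5/1650 = 0.45, a_21 = 495/1650 = 0.30, a_31 = 0/1650 = 0.00
  a_12 = 517.5/1150 = 0.45, a_22 = 0/1150 = 0.00, a_32 = 230/1150 = 0.20
  a_13 = 137.5/550 = 0.25, a_23 = 110/550 = 0.20, a_33 = 82.5/550 = 0.15
I − A =
  [   0.55    -0.45    -0.25]
  [  -0.30     1.00    -0.20]
  [   0.00    -0.20     0.85]
Cofactors of I−A, C_ij = (−1)^(i+j)·(minor ij) (rows/columns in the sector order above):
  C_11 = (1.00)(0.85) − (-0.20)(-0.20) = 0.8100
  C_12 = −[(-0.30)(0.85) − (-0.20)(0.00)] = 0.2550
  C_13 = (-0.30)(-0.20) − (1.00)(0.00) = 0.0600
  C_21 = −[(-0.45)(0.85) − (-0.25)(-0.20)] = 0.4325
  C_22 = (0.55)(0.85) − (-0.25)(0.00) = 0.4675
  C_23 = −[(0.55)(-0.20) − (-0.45)(0.00)] = 0.1100
  C_31 = (-0.45)(-0.20) − (-0.25)(1.00) = 0.3400
  C_32 = −[(0.55)(-0.20) − (-0.25)(-0.30)] = 0.1850
  C_33 = (0.55)(1.00) − (-0.45)(-0.30) = 0.4150
det(I−A) = Σ_j (I−A)_1j·C_1j = (0.55)(0.8100) + (-0.45)(0.2550) + (-0.25)(0.0600) = 0.31575
adj(I−A) = Cᵀ =
  [ 0.8100   0.4325   0.3400]
  [ 0.2550   0.4675   0.1850]
  [ 0.0600   0.1100   0.4150]
(I − A)⁻¹ = adj(I−A) / det(I−A) ≈
  [   2.5653     1.3698     1.0768]
  [   0.8076     1.4806     0.5859]
  [   0.1900     0.3484     1.3143]
Δx = (I − A)⁻¹ Δd with Δd having -100 in the Agriculture component and 0 elsewhere.
So Δx_3 = L_32 · (-100), where L_32 = adj(I−A)_32 / det(I−A) = 0.1100 / 0.31575.
Δx_3 = 0.1100 × (-100) / 0.31575 = -11.00 / 0.31575 ≈ -34.84.

Δx_3 = -34.84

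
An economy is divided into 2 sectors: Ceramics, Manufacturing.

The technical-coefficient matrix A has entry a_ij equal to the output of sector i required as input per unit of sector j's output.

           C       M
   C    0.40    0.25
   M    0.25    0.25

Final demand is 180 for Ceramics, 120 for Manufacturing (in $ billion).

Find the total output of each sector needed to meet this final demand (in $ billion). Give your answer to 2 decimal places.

x_C = 425.81, x_M = 301.94

I − A =
  [   0.60    -0.25]
  [  -0.25     0.75]
det(I−A) = (0.60)(0.75) − (-0.25)(-0.25) = 0.3875
adj(I−A) = [[0.75, 0.25], [0.25, 0.60]]
(I − A)⁻¹ = adj(I−A) / det(I−A) ≈
  [   1.9355     0.6452]
  [   0.6452     1.5484]
x = (I − A)⁻¹ d = adj(I−A)·d / det(I−A), with det(I−A) = 0.3875:
  x_C = (0.75·180 + 0.25·120) / 0.3875 = 165.00 / 0.3875 ≈ 425.81
  x_M = (0.25·180 + 0.60·120) / 0.3875 = 117.00 / 0.3875 ≈ 301.94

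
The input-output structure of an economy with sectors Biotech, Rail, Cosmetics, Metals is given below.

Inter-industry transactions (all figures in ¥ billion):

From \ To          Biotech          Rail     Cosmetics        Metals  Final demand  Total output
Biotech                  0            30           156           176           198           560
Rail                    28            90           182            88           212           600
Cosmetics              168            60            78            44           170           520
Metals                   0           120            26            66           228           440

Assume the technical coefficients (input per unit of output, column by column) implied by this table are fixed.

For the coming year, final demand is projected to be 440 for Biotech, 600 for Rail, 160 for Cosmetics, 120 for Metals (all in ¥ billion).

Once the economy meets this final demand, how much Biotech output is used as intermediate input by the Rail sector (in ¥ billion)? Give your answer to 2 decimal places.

Technical coefficients a_ij = z_ij / X_j:
  a_11 = 0/560 = 0.00, a_21 = 28/560 = 0.05, a_31 = 168/560 = 0.30, a_41 = 0/560 = 0.00
  a_12 = 30/600 = 0.05, a_22 = 90/600 = 0.15, a_32 = 60/600 = 0.10, a_42 = 120/600 = 0.20
  a_13 = 156/520 = 0.30, a_23 = 182/520 = 0.35, a_33 = 78/520 = 0.15, a_43 = 26/520 = 0.05
  a_14 = 176/440 = 0.40, a_24 = 88/440 = 0.20, a_34 = 44/440 = 0.10, a_44 = 66/440 = 0.15
I − A =
  [   1.00    -0.05    -0.30    -0.40]
  [  -0.05     0.85    -0.35    -0.20]
  [  -0.30    -0.10     0.85    -0.10]
  [   0.00    -0.20    -0.05     0.85]
Compute the cofactors C_ij = (−1)^(i+j)·(3×3 minor ij) of I−A; the adjugate is their transpose:
adj(I−A) = Cᵀ =
  [ 0.538125   0.137375   0.265125   0.316750]
  [ 0.128125   0.635000   0.321250   0.247500]
  [ 0.210000   0.141750   0.676375   0.211750]
  [ 0.042500   0.157750   0.115375   0.602125]
det(I−A) = Σ_j (I−A)_1j·C_1j = (1.00)(0.538125) + (-0.05)(0.128125) + (-0.30)(0.210000) + (-0.40)(0.042500) = 0.45171875
(I − A)⁻¹ = adj(I−A) / det(I−A) ≈
  [   1.1913     0.3041     0.5869     0.7012]
  [   0.2836     1.4057     0.7112     0.5479]
  [   0.4649     0.3138     1.4973     0.4688]
  [   0.0941     0.3492     0.2554     1.3330]
First solve x = (I − A)⁻¹ d = adj(I−A)·d / det(I−A); in particular x_2 = (0.128125·440 + 0.635000·600 + 0.321250·160 + 0.247500·120) / 0.45171875 = 518.475 / 0.45171875 ≈ 1147.7828.
Intermediate flow from 1 to 2: z_12 = a_12 · x_2 = 0.05 × 518.475 / 0.45171875 = 25.92375 / 0.45171875 ≈ 57.39.

z_12 = 57.39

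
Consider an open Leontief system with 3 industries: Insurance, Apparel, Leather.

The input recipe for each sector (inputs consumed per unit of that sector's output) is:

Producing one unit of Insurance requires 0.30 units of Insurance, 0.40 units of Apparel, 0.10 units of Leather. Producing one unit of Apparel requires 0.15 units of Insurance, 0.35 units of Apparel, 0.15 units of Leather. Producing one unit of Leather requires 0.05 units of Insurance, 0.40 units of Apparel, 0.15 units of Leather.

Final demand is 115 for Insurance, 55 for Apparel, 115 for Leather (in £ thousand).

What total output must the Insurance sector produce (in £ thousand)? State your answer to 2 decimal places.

x_I = 265.36

I − A =
  [   0.70    -0.15    -0.05]
  [  -0.40     0.65    -0.40]
  [  -0.10    -0.15     0.85]
Cofactors of I−A, C_ij = (−1)^(i+j)·(minor ij) (rows/columns in the sector order above):
  C_11 = (0.65)(0.85) − (-0.40)(-0.15) = 0.4925
  C_12 = −[(-0.40)(0.85) − (-0.40)(-0.10)] = 0.3800
  C_13 = (-0.40)(-0.15) − (0.65)(-0.10) = 0.1250
  C_21 = −[(-0.15)(0.85) − (-0.05)(-0.15)] = 0.1350
  C_22 = (0.70)(0.85) − (-0.05)(-0.10) = 0.5900
  C_23 = −[(0.70)(-0.15) − (-0.15)(-0.10)] = 0.1200
  C_31 = (-0.15)(-0.40) − (-0.05)(0.65) = 0.0925
  C_32 = −[(0.70)(-0.40) − (-0.05)(-0.40)] = 0.3000
  C_33 = (0.70)(0.65) − (-0.15)(-0.40) = 0.3950
det(I−A) = Σ_j (I−A)_1j·C_1j = (0.70)(0.4925) + (-0.15)(0.3800) + (-0.05)(0.1250) = 0.2815
adj(I−A) = Cᵀ =
  [ 0.4925   0.1350   0.0925]
  [ 0.3800   0.5900   0.3000]
  [ 0.1250   0.1200   0.3950]
(I − A)⁻¹ = adj(I−A) / det(I−A) ≈
  [   1.7496     0.4796     0.3286]
  [   1.3499     2.0959     1.0657]
  [   0.4440     0.4263     1.4032]
x = (I − A)⁻¹ d = adj(I−A)·d / det(I−A), with det(I−A) = 0.2815:
  x_I = (0.4925·115 + 0.1350·55 + 0.0925·115) / 0.2815 = 74.70 / 0.2815 ≈ 265.36
  x_A = (0.3800·115 + 0.5900·55 + 0.3000·115) / 0.2815 = 110.65 / 0.2815 ≈ 393.07
  x_L = (0.1250·115 + 0.1200·55 + 0.3950·115) / 0.2815 = 66.40 / 0.2815 ≈ 235.88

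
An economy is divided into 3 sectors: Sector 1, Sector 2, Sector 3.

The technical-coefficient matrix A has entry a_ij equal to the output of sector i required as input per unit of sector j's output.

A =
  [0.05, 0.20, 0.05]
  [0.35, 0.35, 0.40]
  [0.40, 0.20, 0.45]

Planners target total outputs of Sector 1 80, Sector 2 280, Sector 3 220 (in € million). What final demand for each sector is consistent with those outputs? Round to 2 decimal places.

I − A =
  [   0.95    -0.20    -0.05]
  [  -0.35     0.65    -0.40]
  [  -0.40    -0.20     0.55]
d = (I − A) x:
  d_1 = (+0.95)·80 + (-0.20)·280 + (-0.05)·220 = 9.00
  d_2 = (-0.35)·80 + (+0.65)·280 + (-0.40)·220 = 66.00
  d_3 = (-0.40)·80 + (-0.20)·280 + (+0.55)·220 = 33.00

d_1 = 9.00, d_2 = 66.00, d_3 = 33.00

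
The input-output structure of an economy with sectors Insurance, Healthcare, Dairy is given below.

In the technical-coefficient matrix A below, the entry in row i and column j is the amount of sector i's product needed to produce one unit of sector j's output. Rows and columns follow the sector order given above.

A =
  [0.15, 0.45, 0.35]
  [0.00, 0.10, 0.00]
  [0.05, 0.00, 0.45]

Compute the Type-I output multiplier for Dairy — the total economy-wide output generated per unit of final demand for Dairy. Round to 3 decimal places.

m_3 = 2.667

I − A =
  [   0.85    -0.45    -0.35]
  [   0.00     0.90     0.00]
  [  -0.05     0.00     0.55]
Cofactors of I−A, C_ij = (−1)^(i+j)·(minor ij) (rows/columns in the sector order above):
  C_11 = (0.90)(0.55) − (0.00)(0.00) = 0.4950
  C_12 = −[(0.00)(0.55) − (0.00)(-0.05)] = 0.0000
  C_13 = (0.00)(0.00) − (0.90)(-0.05) = 0.0450
  C_21 = −[(-0.45)(0.55) − (-0.35)(0.00)] = 0.2475
  C_22 = (0.85)(0.55) − (-0.35)(-0.05) = 0.4500
  C_23 = −[(0.85)(0.00) − (-0.45)(-0.05)] = 0.0225
  C_31 = (-0.45)(0.00) − (-0.35)(0.90) = 0.3150
  C_32 = −[(0.85)(0.00) − (-0.35)(0.00)] = 0.0000
  C_33 = (0.85)(0.90) − (-0.45)(0.00) = 0.7650
det(I−A) = Σ_j (I−A)_1j·C_1j = (0.85)(0.4950) + (-0.45)(0.0000) + (-0.35)(0.0450) = 0.4050
adj(I−A) = Cᵀ =
  [ 0.4950   0.2475   0.3150]
  [ 0.0000   0.4500   0.0000]
  [ 0.0450   0.0225   0.7650]
(I − A)⁻¹ = adj(I−A) / det(I−A) ≈
  [   1.2222     0.6111     0.7778]
  [   0.0000     1.1111     0.0000]
  [   0.1111     0.0556     1.8889]
The output multiplier for sector j is the column-j sum of the Leontief inverse (I − A)⁻¹ = adj(I−A) / det(I−A).
Column 3 of adj(I−A): (0.3150, 0.0000, 0.7650); det(I−A) = 0.4050.
m_3 = (0.3150 + 0.0000 + 0.7650) / 0.4050 = 1.08 / 0.4050 ≈ 2.667.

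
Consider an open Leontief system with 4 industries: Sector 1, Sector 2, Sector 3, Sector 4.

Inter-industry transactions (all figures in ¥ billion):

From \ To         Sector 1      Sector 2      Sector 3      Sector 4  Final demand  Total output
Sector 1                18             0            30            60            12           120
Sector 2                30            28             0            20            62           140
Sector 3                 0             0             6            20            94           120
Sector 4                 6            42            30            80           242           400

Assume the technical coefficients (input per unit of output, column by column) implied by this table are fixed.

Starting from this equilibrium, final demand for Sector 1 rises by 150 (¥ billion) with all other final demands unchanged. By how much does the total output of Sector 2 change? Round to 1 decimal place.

Technical coefficients a_ij = z_ij / X_j:
  a_11 = 18/120 = 0.15, a_21 = 30/120 = 0.25, a_31 = 0/120 = 0.00, a_41 = 6/120 = 0.05
  a_12 = 0/140 = 0.00, a_22 = 28/140 = 0.20, a_32 = 0/140 = 0.00, a_42 = 42/140 = 0.30
  a_13 = 30/120 = 0.25, a_23 = 0/120 = 0.00, a_33 = 6/120 = 0.05, a_43 = 30/120 = 0.25
  a_14 = 60/400 = 0.15, a_24 = 20/400 = 0.05, a_34 = 20/400 = 0.05, a_44 = 80/400 = 0.20
I − A =
  [   0.85     0.00    -0.25    -0.15]
  [  -0.25     0.80     0.00    -0.05]
  [   0.00     0.00     0.95    -0.05]
  [  -0.05    -0.30    -0.25     0.80]
Compute the cofactors C_ij = (−1)^(i+j)·(3×3 minor ij) of I−A; the adjugate is their transpose:
adj(I−A) = Cᵀ =
  [ 0.583750   0.046500   0.186250   0.124000]
  [ 0.189250   0.627625   0.070625   0.079125]
  [ 0.005750   0.012750   0.514000   0.034000]
  [ 0.109250   0.242250   0.198750   0.646000]
det(I−A) = Σ_j (I−A)_1j·C_1j = (0.85)(0.583750) + (0.00)(0.189250) + (-0.25)(0.005750) + (-0.15)(0.109250) = 0.4783625
(I − A)⁻¹ = adj(I−A) / det(I−A) ≈
  [   1.2203     0.0972     0.3893     0.2592]
  [   0.3956     1.3120     0.1476     0.1654]
  [   0.0120     0.0267     1.0745     0.0711]
  [   0.2284     0.5064     0.4155     1.3504]
Δx = (I − A)⁻¹ Δd with Δd having +150 in the Sector 1 component and 0 elsewhere.
So Δx_2 = L_21 · (+150), where L_21 = adj(I−A)_21 / det(I−A) = 0.189250 / 0.4783625.
Δx_2 = 0.189250 × (+150) / 0.4783625 = 28.3875 / 0.4783625 ≈ 59.3.

Δx_2 = 59.3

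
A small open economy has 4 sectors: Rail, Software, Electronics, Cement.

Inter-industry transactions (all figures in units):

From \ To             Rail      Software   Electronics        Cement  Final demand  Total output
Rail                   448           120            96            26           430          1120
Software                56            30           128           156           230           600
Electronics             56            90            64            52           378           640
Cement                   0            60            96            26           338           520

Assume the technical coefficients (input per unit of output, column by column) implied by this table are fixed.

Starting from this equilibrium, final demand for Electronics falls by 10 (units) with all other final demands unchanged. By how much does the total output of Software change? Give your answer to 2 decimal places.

Δx_2 = -3.53

Technical coefficients a_ij = z_ij / X_j:
  a_11 = 448/1120 = 0.40, a_21 = 56/1120 = 0.05, a_31 = 56/1120 = 0.05, a_41 = 0/1120 = 0.00
  a_12 = 120/600 = 0.20, a_22 = 30/600 = 0.05, a_32 = 90/600 = 0.15, a_42 = 60/600 = 0.10
  a_13 = 96/640 = 0.15, a_23 = 128/640 = 0.20, a_33 = 64/640 = 0.10, a_43 = 96/640 = 0.15
  a_14 = 26/520 = 0.05, a_24 = 156/520 = 0.30, a_34 = 52/520 = 0.10, a_44 = 26/520 = 0.05
I − A =
  [   0.60    -0.20    -0.15    -0.05]
  [  -0.05     0.95    -0.20    -0.30]
  [  -0.05    -0.15     0.90    -0.10]
  [   0.00    -0.10    -0.15     0.95]
Compute the cofactors C_ij = (−1)^(i+j)·(3×3 minor ij) of I−A; the adjugate is their transpose:
adj(I−A) = Cᵀ =
  [ 0.73375   0.19650   0.18600   0.12025]
  [ 0.05375   0.49650   0.14850   0.17525]
  [ 0.05125   0.10125   0.51375   0.08875]
  [ 0.01375   0.06825   0.09675   0.47575]
det(I−A) = Σ_j (I−A)_1j·C_1j = (0.60)(0.73375) + (-0.20)(0.05375) + (-0.15)(0.05125) + (-0.05)(0.01375) = 0.421125
(I − A)⁻¹ = adj(I−A) / det(I−A) ≈
  [   1.7424     0.4666     0.4417     0.2855]
  [   0.1276     1.1790     0.3526     0.4161]
  [   0.1217     0.2404     1.2199     0.2107]
  [   0.0327     0.1621     0.2297     1.1297]
Δx = (I − A)⁻¹ Δd with Δd having -10 in the Electronics component and 0 elsewhere.
So Δx_2 = L_23 · (-10), where L_23 = adj(I−A)_23 / det(I−A) = 0.14850 / 0.421125.
Δx_2 = 0.14850 × (-10) / 0.421125 = -1.485 / 0.421125 ≈ -3.53.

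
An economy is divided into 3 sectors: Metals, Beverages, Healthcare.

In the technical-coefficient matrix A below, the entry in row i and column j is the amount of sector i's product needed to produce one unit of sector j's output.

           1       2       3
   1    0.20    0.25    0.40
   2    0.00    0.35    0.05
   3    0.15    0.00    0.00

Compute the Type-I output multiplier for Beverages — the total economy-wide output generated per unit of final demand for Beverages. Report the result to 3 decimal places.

I − A =
  [   0.80    -0.25    -0.40]
  [   0.00     0.65    -0.05]
  [  -0.15     0.00     1.00]
Cofactors of I−A, C_ij = (−1)^(i+j)·(minor ij) (rows/columns in the sector order above):
  C_11 = (0.65)(1.00) − (-0.05)(0.00) = 0.6500
  C_12 = −[(0.00)(1.00) − (-0.05)(-0.15)] = 0.0075
  C_13 = (0.00)(0.00) − (0.65)(-0.15) = 0.0975
  C_21 = −[(-0.25)(1.00) − (-0.40)(0.00)] = 0.2500
  C_22 = (0.80)(1.00) − (-0.40)(-0.15) = 0.7400
  C_23 = −[(0.80)(0.00) − (-0.25)(-0.15)] = 0.0375
  C_31 = (-0.25)(-0.05) − (-0.40)(0.65) = 0.2725
  C_32 = −[(0.80)(-0.05) − (-0.40)(0.00)] = 0.0400
  C_33 = (0.80)(0.65) − (-0.25)(0.00) = 0.5200
det(I−A) = Σ_j (I−A)_1j·C_1j = (0.80)(0.6500) + (-0.25)(0.0075) + (-0.40)(0.0975) = 0.479125
adj(I−A) = Cᵀ =
  [ 0.6500   0.2500   0.2725]
  [ 0.0075   0.7400   0.0400]
  [ 0.0975   0.0375   0.5200]
(I − A)⁻¹ = adj(I−A) / det(I−A) ≈
  [   1.3566     0.5218     0.5687]
  [   0.0157     1.5445     0.0835]
  [   0.2035     0.0783     1.0853]
The output multiplier for sector j is the column-j sum of the Leontief inverse (I − A)⁻¹ = adj(I−A) / det(I−A).
Column 2 of adj(I−A): (0.2500, 0.7400, 0.0375); det(I−A) = 0.479125.
m_2 = (0.2500 + 0.7400 + 0.0375) / 0.479125 = 1.0275 / 0.479125 ≈ 2.145.

m_2 = 2.145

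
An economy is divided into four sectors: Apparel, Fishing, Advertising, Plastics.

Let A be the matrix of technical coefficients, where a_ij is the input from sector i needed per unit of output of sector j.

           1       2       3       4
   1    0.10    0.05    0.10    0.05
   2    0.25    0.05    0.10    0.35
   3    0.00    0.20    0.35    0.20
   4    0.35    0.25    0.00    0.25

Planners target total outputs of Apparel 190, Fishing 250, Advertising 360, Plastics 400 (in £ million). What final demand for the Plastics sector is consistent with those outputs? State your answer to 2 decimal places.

d_4 = 171.00

I − A =
  [   0.90    -0.05    -0.10    -0.05]
  [  -0.25     0.95    -0.10    -0.35]
  [   0.00    -0.20     0.65    -0.20]
  [  -0.35    -0.25     0.00     0.75]
d = (I − A) x:
  d_1 = (+0.90)·190 + (-0.05)·250 + (-0.10)·360 + (-0.05)·400 = 102.50
  d_2 = (-0.25)·190 + (+0.95)·250 + (-0.10)·360 + (-0.35)·400 = 14.00
  d_3 = (+0.00)·190 + (-0.20)·250 + (+0.65)·360 + (-0.20)·400 = 104.00
  d_4 = (-0.35)·190 + (-0.25)·250 + (+0.00)·360 + (+0.75)·400 = 171.00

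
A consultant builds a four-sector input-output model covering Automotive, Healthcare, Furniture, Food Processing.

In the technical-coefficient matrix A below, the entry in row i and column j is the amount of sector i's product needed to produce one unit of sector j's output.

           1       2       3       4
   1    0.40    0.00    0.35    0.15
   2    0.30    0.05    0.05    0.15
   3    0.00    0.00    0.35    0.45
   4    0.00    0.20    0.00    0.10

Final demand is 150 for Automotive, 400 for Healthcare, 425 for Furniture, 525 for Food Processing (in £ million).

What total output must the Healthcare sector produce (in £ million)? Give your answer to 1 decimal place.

x_2 = 975.6

I − A =
  [   0.60     0.00    -0.35    -0.15]
  [  -0.30     0.95    -0.05    -0.15]
  [   0.00     0.00     0.65    -0.45]
  [   0.00    -0.20     0.00     0.90]
Compute the cofactors C_ij = (−1)^(i+j)·(3×3 minor ij) of I−A; the adjugate is their transpose:
adj(I−A) = Cᵀ =
  [ 0.53175   0.05100   0.29025   0.24225]
  [ 0.17550   0.35100   0.12150   0.14850]
  [ 0.02700   0.05400   0.48600   0.25650]
  [ 0.03900   0.07800   0.02700   0.37050]
det(I−A) = Σ_j (I−A)_1j·C_1j = (0.60)(0.53175) + (0.00)(0.17550) + (-0.35)(0.02700) + (-0.15)(0.03900) = 0.30375
(I − A)⁻¹ = adj(I−A) / det(I−A) ≈
  [   1.7506     0.1679     0.9556     0.7975]
  [   0.5778     1.1556     0.4000     0.4889]
  [   0.0889     0.1778     1.6000     0.8444]
  [   0.1284     0.2568     0.0889     1.2198]
x = (I − A)⁻¹ d = adj(I−A)·d / det(I−A), with det(I−A) = 0.30375:
  x_1 = (0.53175·150 + 0.05100·400 + 0.29025·425 + 0.24225·525) / 0.30375 = 350.70 / 0.30375 ≈ 1154.6
  x_2 = (0.17550·150 + 0.35100·400 + 0.12150·425 + 0.14850·525) / 0.30375 = 296.325 / 0.30375 ≈ 975.6
  x_3 = (0.02700·150 + 0.05400·400 + 0.48600·425 + 0.25650·525) / 0.30375 = 366.8625 / 0.30375 ≈ 1207.8
  x_4 = (0.03900·150 + 0.07800·400 + 0.02700·425 + 0.37050·525) / 0.30375 = 243.0375 / 0.30375 ≈ 800.1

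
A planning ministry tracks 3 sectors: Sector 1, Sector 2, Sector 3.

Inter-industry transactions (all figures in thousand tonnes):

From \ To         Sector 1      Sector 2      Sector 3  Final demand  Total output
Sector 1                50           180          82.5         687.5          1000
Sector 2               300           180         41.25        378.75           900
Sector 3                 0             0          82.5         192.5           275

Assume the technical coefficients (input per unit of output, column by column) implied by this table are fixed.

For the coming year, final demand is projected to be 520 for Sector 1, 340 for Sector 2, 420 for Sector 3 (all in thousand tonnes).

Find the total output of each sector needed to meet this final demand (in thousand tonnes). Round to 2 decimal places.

Technical coefficients a_ij = z_ij / X_j:
  a_11 = 50/1000 = 0.05, a_21 = 300/1000 = 0.30, a_31 = 0/1000 = 0.00
  a_12 = 180/900 = 0.20, a_22 = 180/900 = 0.20, a_32 = 0/900 = 0.00
  a_13 = 82.5/275 = 0.30, a_23 = 41.25/275 = 0.15, a_33 = 82.5/275 = 0.30
I − A =
  [   0.95    -0.20    -0.30]
  [  -0.30     0.80    -0.15]
  [   0.00     0.00     0.70]
Cofactors of I−A, C_ij = (−1)^(i+j)·(minor ij) (rows/columns in the sector order above):
  C_11 = (0.80)(0.70) − (-0.15)(0.00) = 0.5600
  C_12 = −[(-0.30)(0.70) − (-0.15)(0.00)] = 0.2100
  C_13 = (-0.30)(0.00) − (0.80)(0.00) = 0.0000
  C_21 = −[(-0.20)(0.70) − (-0.30)(0.00)] = 0.1400
  C_22 = (0.95)(0.70) − (-0.30)(0.00) = 0.6650
  C_23 = −[(0.95)(0.00) − (-0.20)(0.00)] = 0.0000
  C_31 = (-0.20)(-0.15) − (-0.30)(0.80) = 0.2700
  C_32 = −[(0.95)(-0.15) − (-0.30)(-0.30)] = 0.2325
  C_33 = (0.95)(0.80) − (-0.20)(-0.30) = 0.7000
det(I−A) = Σ_j (I−A)_1j·C_1j = (0.95)(0.5600) + (-0.20)(0.2100) + (-0.30)(0.0000) = 0.4900
adj(I−A) = Cᵀ =
  [ 0.5600   0.1400   0.2700]
  [ 0.2100   0.6650   0.2325]
  [ 0.0000   0.0000   0.7000]
(I − A)⁻¹ = adj(I−A) / det(I−A) ≈
  [   1.1429     0.2857     0.5510]
  [   0.4286     1.3571     0.4745]
  [   0.0000     0.0000     1.4286]
x = (I − A)⁻¹ d = adj(I−A)·d / det(I−A), with det(I−A) = 0.4900:
  x_1 = (0.5600·520 + 0.1400·340 + 0.2700·420) / 0.4900 = 452.20 / 0.4900 ≈ 922.86
  x_2 = (0.2100·520 + 0.6650·340 + 0.2325·420) / 0.4900 = 432.95 / 0.4900 ≈ 883.57
  x_3 = (0.0000·520 + 0.0000·340 + 0.7000·420) / 0.4900 = 294.00 / 0.4900 = 600.00

x_1 = 922.86, x_2 = 883.57, x_3 = 600.00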